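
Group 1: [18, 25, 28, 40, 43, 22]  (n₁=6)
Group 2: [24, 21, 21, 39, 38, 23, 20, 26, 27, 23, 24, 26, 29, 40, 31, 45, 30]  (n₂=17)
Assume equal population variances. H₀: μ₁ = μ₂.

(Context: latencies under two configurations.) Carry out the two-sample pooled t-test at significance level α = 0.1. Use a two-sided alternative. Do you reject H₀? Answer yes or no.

x̄₁=29.333, s₁=10.033, n₁=6
x̄₂=28.647, s₂=7.558, n₂=17
s_p² = [5·10.033² + 16·7.558²]/21 = 67.4865
SE = √(s_p²·(1/6+1/17)) = 3.9010
t = (29.333−28.647)/3.9010 = 0.1759
df = 21
p-value (two-sided) = 0.86204
At α=0.1: p ≥ α → fail to reject H₀

reject H₀: no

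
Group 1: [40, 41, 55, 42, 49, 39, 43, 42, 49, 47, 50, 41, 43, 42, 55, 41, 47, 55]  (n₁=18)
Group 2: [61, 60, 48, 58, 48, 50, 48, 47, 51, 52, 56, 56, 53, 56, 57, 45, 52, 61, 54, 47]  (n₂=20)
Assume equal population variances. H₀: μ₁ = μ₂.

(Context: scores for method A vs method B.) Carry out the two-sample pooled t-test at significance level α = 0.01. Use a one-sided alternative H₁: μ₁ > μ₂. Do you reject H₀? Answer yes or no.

reject H₀: no

x̄₁=45.611, s₁=5.436, n₁=18
x̄₂=53.000, s₂=4.984, n₂=20
s_p² = [17·5.436² + 19·4.984²]/36 = 27.0633
SE = √(s_p²·(1/18+1/20)) = 1.6902
t = (45.611−53.000)/1.6902 = -4.3717
df = 36
p-value (one-sided, H₁ greater) = 0.99995
At α=0.01: p ≥ α → fail to reject H₀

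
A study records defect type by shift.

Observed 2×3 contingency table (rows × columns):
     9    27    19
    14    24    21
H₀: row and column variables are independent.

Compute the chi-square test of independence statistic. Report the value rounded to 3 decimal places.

test statistic = 1.225

Row totals [55, 59], col totals [23, 51, 40], n=114
χ² = (9−11.10)²/11.10 + (27−24.61)²/24.61 + (19−19.30)²/19.30 + (14−11.90)²/11.90 + (24−26.39)²/26.39 + (21−20.70)²/20.70 = 1.2246
df = 2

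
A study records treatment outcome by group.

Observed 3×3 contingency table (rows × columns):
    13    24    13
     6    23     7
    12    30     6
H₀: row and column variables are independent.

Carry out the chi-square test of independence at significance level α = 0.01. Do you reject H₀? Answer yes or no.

Row totals [50, 36, 48], col totals [31, 77, 26], n=134
χ² = (13−11.57)²/11.57 + (24−28.73)²/28.73 + (13−9.70)²/9.70 + (6−8.33)²/8.33 + (23−20.69)²/20.69 + (7−6.99)²/6.99 + (12−11.10)²/11.10 + (30−27.58)²/27.58 + (6−9.31)²/9.31 = 4.4508
df = 4
p-value (upper-tail) = 0.34842
At α=0.01: p ≥ α → fail to reject H₀

reject H₀: no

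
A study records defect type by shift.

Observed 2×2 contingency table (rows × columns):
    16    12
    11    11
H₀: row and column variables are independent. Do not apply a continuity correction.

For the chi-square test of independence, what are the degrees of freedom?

df = (r−1)(c−1) = (2−1)·(2−1) = 1

degrees of freedom = 1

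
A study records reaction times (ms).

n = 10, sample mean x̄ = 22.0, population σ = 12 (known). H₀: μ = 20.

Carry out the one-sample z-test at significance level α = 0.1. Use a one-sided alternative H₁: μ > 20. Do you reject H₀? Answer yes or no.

reject H₀: no

SE = σ/√n = 12/√10 = 3.7947
z = (x̄−μ₀)/SE = (22.0−20)/3.7947 = 0.5270
p-value (one-sided, H₁ greater) = 0.29908
At α=0.1: p ≥ α → fail to reject H₀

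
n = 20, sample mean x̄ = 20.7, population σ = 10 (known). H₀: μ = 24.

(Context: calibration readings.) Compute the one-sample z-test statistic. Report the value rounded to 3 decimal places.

test statistic = -1.476

SE = σ/√n = 10/√20 = 2.2361
z = (x̄−μ₀)/SE = (20.7−24)/2.2361 = -1.4758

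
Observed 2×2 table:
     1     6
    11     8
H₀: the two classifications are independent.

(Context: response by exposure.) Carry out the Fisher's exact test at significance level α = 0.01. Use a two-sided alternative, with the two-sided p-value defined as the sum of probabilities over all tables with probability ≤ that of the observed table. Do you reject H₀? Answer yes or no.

reject H₀: no

Margins: r₁=7, r₂=19, c₁=12, c₂=14, n=26
p_obs = C(7,1)·C(19,11)/C(26,12); sum pmf over tables with pmf ≤ p_obs
p-value (two-sided) = 0.08087
At α=0.01: p ≥ α → fail to reject H₀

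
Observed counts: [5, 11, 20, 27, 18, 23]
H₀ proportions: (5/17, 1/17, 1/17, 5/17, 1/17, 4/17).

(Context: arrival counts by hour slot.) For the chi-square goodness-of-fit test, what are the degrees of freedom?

df = k − 1 = 6 − 1 = 5

degrees of freedom = 5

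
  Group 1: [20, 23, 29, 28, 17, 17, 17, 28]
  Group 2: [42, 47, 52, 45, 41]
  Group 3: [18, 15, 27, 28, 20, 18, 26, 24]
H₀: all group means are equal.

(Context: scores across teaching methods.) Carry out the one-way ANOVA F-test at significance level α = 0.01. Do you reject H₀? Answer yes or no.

Group means [22.38, 45.40, 22.00], grand mean 27.714
SSB = Σnᵢ(x̄ᵢ−x̄)² = 2053.211; SSW = ΣΣ(x−x̄ᵢ)² = 443.075
MSB = 2053.211/2 = 1026.6054; MSW = 443.075/18 = 24.6153
F = MSB/MSW = 41.7060
df = (2, 18)
p-value (upper-tail) = 0.00000
At α=0.01: p < α → reject H₀

reject H₀: yes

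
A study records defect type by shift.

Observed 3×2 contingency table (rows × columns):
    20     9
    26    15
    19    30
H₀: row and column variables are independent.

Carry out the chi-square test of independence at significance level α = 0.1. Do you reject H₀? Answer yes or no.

Row totals [29, 41, 49], col totals [65, 54], n=119
χ² = (20−15.84)²/15.84 + (9−13.16)²/13.16 + (26−22.39)²/22.39 + (15−18.61)²/18.61 + (19−26.76)²/26.76 + (30−22.24)²/22.24 = 8.6501
df = 2
p-value (upper-tail) = 0.01323
At α=0.1: p < α → reject H₀

reject H₀: yes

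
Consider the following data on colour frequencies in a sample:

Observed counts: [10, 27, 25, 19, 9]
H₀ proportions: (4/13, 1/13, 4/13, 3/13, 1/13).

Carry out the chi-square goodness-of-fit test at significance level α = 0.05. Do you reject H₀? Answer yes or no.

reject H₀: yes

n = 90; E_i = n·p_i = [27.69, 6.92, 27.69, 20.77, 6.92]
χ² = (10−27.69)²/27.69 + (27−6.92)²/6.92 + (25−27.69)²/27.69 + (19−20.77)²/20.77 + (9−6.92)²/6.92 = 70.5620
df = 4
p-value (upper-tail) = 0.00000
At α=0.05: p < α → reject H₀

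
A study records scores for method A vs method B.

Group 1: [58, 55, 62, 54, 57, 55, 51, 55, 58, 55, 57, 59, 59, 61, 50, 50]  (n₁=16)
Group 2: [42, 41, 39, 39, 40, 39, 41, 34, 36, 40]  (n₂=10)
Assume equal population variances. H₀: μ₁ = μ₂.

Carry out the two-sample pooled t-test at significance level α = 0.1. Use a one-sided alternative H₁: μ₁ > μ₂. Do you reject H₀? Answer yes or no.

reject H₀: yes

x̄₁=56.000, s₁=3.596, n₁=16
x̄₂=39.100, s₂=2.424, n₂=10
s_p² = [15·3.596² + 9·2.424²]/24 = 10.2875
SE = √(s_p²·(1/16+1/10)) = 1.2929
t = (56.000−39.100)/1.2929 = 13.0709
df = 24
p-value (one-sided, H₁ greater) = 0.00000
At α=0.1: p < α → reject H₀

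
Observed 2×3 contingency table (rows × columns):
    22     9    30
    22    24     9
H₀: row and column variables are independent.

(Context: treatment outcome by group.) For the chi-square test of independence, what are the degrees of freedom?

df = (r−1)(c−1) = (2−1)·(3−1) = 2

degrees of freedom = 2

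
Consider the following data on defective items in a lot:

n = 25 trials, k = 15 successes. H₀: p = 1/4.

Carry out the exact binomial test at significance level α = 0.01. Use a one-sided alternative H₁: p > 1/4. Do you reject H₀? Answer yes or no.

reject H₀: yes

Exact binomial: n=25, k=15, p₀=1/4=0.2500
P(X≥15) from Σ C(n,i)·p₀^i·(1−p₀)^(n−i)
p-value (one-sided, H₁ greater) = 0.00021
At α=0.01: p < α → reject H₀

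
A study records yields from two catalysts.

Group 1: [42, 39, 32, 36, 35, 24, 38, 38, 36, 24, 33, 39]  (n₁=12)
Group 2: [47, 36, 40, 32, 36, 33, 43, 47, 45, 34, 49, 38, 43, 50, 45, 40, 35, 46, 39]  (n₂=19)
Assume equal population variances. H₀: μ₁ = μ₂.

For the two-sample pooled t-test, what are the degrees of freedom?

df = n₁ + n₂ − 2 = 12 + 19 − 2 = 29

degrees of freedom = 29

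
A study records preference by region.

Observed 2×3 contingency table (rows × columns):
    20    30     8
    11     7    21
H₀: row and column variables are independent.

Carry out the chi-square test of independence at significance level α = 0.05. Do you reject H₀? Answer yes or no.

reject H₀: yes

Row totals [58, 39], col totals [31, 37, 29], n=97
χ² = (20−18.54)²/18.54 + (30−22.12)²/22.12 + (8−17.34)²/17.34 + (11−12.46)²/12.46 + (7−14.88)²/14.88 + (21−11.66)²/11.66 = 19.7748
df = 2
p-value (upper-tail) = 0.00005
At α=0.05: p < α → reject H₀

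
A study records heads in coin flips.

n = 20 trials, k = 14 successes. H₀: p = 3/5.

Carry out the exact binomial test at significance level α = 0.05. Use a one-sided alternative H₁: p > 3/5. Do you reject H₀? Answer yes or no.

reject H₀: no

Exact binomial: n=20, k=14, p₀=3/5=0.6000
P(X≥14) from Σ C(n,i)·p₀^i·(1−p₀)^(n−i)
p-value (one-sided, H₁ greater) = 0.25001
At α=0.05: p ≥ α → fail to reject H₀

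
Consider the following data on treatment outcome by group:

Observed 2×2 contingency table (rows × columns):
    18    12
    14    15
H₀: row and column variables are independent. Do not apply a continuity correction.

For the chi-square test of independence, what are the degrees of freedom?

df = (r−1)(c−1) = (2−1)·(2−1) = 1

degrees of freedom = 1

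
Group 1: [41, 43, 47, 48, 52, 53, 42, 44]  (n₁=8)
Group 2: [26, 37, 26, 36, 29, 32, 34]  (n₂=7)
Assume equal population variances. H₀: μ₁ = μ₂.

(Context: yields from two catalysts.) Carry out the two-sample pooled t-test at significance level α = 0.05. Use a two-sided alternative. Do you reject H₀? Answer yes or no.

x̄₁=46.250, s₁=4.528, n₁=8
x̄₂=31.429, s₂=4.541, n₂=7
s_p² = [7·4.528² + 6·4.541²]/13 = 20.5549
SE = √(s_p²·(1/8+1/7)) = 2.3464
t = (46.250−31.429)/2.3464 = 6.3166
df = 13
p-value (two-sided) = 0.00003
At α=0.05: p < α → reject H₀

reject H₀: yes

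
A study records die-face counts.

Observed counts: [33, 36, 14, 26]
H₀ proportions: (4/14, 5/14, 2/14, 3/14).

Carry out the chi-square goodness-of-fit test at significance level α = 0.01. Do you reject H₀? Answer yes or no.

reject H₀: no

n = 109; E_i = n·p_i = [31.14, 38.93, 15.57, 23.36]
χ² = (33−31.14)²/31.14 + (36−38.93)²/38.93 + (14−15.57)²/15.57 + (26−23.36)²/23.36 = 0.7887
df = 3
p-value (upper-tail) = 0.85217
At α=0.01: p ≥ α → fail to reject H₀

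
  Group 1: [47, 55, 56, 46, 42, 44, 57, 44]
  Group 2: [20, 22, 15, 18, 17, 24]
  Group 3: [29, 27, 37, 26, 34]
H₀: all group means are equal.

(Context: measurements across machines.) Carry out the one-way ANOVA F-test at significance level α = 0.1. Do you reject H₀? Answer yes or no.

reject H₀: yes

Group means [48.88, 19.33, 30.60], grand mean 34.737
SSB = Σnᵢ(x̄ᵢ−x̄)² = 3108.276; SSW = ΣΣ(x−x̄ᵢ)² = 405.408
MSB = 3108.276/2 = 1554.1379; MSW = 405.408/16 = 25.3380
F = MSB/MSW = 61.3362
df = (2, 16)
p-value (upper-tail) = 0.00000
At α=0.1: p < α → reject H₀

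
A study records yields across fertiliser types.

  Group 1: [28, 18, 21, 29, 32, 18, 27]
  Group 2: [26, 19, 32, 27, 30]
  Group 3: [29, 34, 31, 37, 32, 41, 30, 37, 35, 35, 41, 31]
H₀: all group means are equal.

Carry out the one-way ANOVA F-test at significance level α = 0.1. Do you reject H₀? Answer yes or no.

Group means [24.71, 26.80, 34.42], grand mean 30.000
SSB = Σnᵢ(x̄ᵢ−x̄)² = 480.855; SSW = ΣΣ(x−x̄ᵢ)² = 469.145
MSB = 480.855/2 = 240.4274; MSW = 469.145/21 = 22.3402
F = MSB/MSW = 10.7621
df = (2, 21)
p-value (upper-tail) = 0.00061
At α=0.1: p < α → reject H₀

reject H₀: yes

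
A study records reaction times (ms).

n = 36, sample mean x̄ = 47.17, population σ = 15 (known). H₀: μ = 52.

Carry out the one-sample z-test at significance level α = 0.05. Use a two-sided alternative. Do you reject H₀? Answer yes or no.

reject H₀: no

SE = σ/√n = 15/√36 = 2.5000
z = (x̄−μ₀)/SE = (47.17−52)/2.5000 = -1.9320
p-value (two-sided) = 0.05336
At α=0.05: p ≥ α → fail to reject H₀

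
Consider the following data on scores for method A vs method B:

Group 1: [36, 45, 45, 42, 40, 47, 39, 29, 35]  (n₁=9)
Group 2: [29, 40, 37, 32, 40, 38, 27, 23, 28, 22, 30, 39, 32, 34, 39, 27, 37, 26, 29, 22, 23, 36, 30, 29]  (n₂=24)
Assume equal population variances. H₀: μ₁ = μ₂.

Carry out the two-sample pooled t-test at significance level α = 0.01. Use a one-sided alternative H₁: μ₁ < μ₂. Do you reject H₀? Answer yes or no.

reject H₀: no

x̄₁=39.778, s₁=5.761, n₁=9
x̄₂=31.208, s₂=5.956, n₂=24
s_p² = [8·5.761² + 23·5.956²]/31 = 34.8875
SE = √(s_p²·(1/9+1/24)) = 2.3087
t = (39.778−31.208)/2.3087 = 3.7118
df = 31
p-value (one-sided, H₁ less) = 0.99960
At α=0.01: p ≥ α → fail to reject H₀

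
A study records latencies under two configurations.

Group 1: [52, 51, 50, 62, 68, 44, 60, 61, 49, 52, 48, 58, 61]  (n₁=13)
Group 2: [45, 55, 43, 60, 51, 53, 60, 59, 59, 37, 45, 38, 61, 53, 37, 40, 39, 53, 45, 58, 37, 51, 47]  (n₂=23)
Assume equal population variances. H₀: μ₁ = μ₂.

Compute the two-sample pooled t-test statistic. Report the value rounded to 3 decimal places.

x̄₁=55.077, s₁=7.005, n₁=13
x̄₂=48.957, s₂=8.477, n₂=23
s_p² = [12·7.005² + 22·8.477²]/34 = 63.8200
SE = √(s_p²·(1/13+1/23)) = 2.7720
t = (55.077−48.957)/2.7720 = 2.2079
df = 34

test statistic = 2.208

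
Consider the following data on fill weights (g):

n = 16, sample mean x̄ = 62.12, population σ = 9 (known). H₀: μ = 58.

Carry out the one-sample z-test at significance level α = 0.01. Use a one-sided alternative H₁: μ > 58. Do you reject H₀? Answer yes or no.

reject H₀: no

SE = σ/√n = 9/√16 = 2.2500
z = (x̄−μ₀)/SE = (62.12−58)/2.2500 = 1.8311
p-value (one-sided, H₁ greater) = 0.03354
At α=0.01: p ≥ α → fail to reject H₀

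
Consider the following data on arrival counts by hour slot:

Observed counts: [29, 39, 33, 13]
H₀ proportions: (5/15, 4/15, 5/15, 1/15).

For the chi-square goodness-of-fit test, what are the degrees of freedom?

degrees of freedom = 3

df = k − 1 = 4 − 1 = 3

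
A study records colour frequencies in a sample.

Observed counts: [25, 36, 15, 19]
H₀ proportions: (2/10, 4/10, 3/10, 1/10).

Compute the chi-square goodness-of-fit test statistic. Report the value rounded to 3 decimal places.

n = 95; E_i = n·p_i = [19.00, 38.00, 28.50, 9.50]
χ² = (25−19.00)²/19.00 + (36−38.00)²/38.00 + (15−28.50)²/28.50 + (19−9.50)²/9.50 = 17.8947
df = 3

test statistic = 17.895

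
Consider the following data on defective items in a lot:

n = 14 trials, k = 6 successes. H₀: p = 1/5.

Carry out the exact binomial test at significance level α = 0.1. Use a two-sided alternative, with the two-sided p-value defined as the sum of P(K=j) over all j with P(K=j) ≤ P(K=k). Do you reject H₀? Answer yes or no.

reject H₀: yes

Exact binomial: n=14, k=6, p₀=1/5=0.2000
P(X=j) = C(n,j)·p₀^j·(1−p₀)^(n−j); p = Σ P(X=j) over j with P(X=j) ≤ P(X=6)
p-value (two-sided) = 0.04385
At α=0.1: p < α → reject H₀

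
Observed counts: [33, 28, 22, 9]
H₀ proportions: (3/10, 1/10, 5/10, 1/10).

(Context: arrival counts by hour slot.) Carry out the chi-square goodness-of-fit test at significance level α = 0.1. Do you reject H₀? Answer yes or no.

n = 92; E_i = n·p_i = [27.60, 9.20, 46.00, 9.20]
χ² = (33−27.60)²/27.60 + (28−9.20)²/9.20 + (22−46.00)²/46.00 + (9−9.20)²/9.20 = 52.0000
df = 3
p-value (upper-tail) = 0.00000
At α=0.1: p < α → reject H₀

reject H₀: yes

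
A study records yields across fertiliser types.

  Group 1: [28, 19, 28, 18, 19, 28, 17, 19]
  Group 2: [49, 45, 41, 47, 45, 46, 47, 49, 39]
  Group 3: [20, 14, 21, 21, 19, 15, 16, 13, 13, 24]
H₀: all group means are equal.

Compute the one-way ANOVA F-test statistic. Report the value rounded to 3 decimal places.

test statistic = 120.861

Group means [22.00, 45.33, 17.60], grand mean 28.148
SSB = Σnᵢ(x̄ᵢ−x̄)² = 4073.007; SSW = ΣΣ(x−x̄ᵢ)² = 404.400
MSB = 4073.007/2 = 2036.5037; MSW = 404.400/24 = 16.8500
F = MSB/MSW = 120.8608
df = (2, 24)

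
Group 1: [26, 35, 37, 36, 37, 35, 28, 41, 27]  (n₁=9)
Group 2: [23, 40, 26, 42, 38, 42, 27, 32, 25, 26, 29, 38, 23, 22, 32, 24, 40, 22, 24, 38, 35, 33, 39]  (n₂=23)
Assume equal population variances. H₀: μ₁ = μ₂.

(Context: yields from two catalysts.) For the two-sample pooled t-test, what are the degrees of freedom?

df = n₁ + n₂ − 2 = 9 + 23 − 2 = 30

degrees of freedom = 30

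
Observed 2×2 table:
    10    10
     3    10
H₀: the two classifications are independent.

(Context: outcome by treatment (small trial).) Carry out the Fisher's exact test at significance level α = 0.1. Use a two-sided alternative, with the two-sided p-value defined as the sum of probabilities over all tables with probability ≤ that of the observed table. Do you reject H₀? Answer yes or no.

reject H₀: no

Margins: r₁=20, r₂=13, c₁=13, c₂=20, n=33
p_obs = C(20,10)·C(13,3)/C(33,13); sum pmf over tables with pmf ≤ p_obs
p-value (two-sided) = 0.15949
At α=0.1: p ≥ α → fail to reject H₀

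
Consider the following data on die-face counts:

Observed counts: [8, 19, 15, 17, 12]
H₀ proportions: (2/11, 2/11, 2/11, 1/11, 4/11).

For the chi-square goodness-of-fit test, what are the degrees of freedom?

degrees of freedom = 4

df = k − 1 = 5 − 1 = 4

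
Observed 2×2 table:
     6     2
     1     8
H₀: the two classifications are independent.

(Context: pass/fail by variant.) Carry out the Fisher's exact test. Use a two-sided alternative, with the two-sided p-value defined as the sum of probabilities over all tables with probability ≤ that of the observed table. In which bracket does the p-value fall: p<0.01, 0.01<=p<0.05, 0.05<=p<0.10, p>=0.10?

Margins: r₁=8, r₂=9, c₁=7, c₂=10, n=17
p_obs = C(8,6)·C(9,1)/C(17,7); sum pmf over tables with pmf ≤ p_obs
p-value (two-sided) = 0.01522
→ bracket: 0.01<=p<0.05

p-value bracket: 0.01<=p<0.05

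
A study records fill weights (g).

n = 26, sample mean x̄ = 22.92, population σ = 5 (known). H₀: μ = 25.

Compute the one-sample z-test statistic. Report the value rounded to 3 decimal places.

test statistic = -2.121

SE = σ/√n = 5/√26 = 0.9806
z = (x̄−μ₀)/SE = (22.92−25)/0.9806 = -2.1212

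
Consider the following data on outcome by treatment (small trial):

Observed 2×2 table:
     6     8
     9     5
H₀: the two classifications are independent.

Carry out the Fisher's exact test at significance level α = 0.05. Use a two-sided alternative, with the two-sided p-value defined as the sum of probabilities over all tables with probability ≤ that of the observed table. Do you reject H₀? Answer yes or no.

reject H₀: no

Margins: r₁=14, r₂=14, c₁=15, c₂=13, n=28
p_obs = C(14,6)·C(14,9)/C(28,15); sum pmf over tables with pmf ≤ p_obs
p-value (two-sided) = 0.44948
At α=0.05: p ≥ α → fail to reject H₀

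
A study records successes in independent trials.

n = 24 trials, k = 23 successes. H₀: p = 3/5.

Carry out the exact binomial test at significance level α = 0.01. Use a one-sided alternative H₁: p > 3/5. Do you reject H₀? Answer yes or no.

Exact binomial: n=24, k=23, p₀=3/5=0.6000
P(X≥23) from Σ C(n,i)·p₀^i·(1−p₀)^(n−i)
p-value (one-sided, H₁ greater) = 0.00008
At α=0.01: p < α → reject H₀

reject H₀: yes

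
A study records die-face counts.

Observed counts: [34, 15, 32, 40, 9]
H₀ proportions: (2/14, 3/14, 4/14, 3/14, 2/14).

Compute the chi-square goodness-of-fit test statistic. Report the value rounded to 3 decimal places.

n = 130; E_i = n·p_i = [18.57, 27.86, 37.14, 27.86, 18.57]
χ² = (34−18.57)²/18.57 + (15−27.86)²/27.86 + (32−37.14)²/37.14 + (40−27.86)²/27.86 + (9−18.57)²/18.57 = 29.6897
df = 4

test statistic = 29.690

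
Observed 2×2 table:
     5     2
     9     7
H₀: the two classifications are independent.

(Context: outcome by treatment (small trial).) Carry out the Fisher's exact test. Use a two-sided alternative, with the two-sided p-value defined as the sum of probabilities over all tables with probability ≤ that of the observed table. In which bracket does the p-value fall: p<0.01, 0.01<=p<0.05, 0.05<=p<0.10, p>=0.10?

Margins: r₁=7, r₂=16, c₁=14, c₂=9, n=23
p_obs = C(7,5)·C(16,9)/C(23,14); sum pmf over tables with pmf ≤ p_obs
p-value (two-sided) = 0.65702
→ bracket: p>=0.10

p-value bracket: p>=0.10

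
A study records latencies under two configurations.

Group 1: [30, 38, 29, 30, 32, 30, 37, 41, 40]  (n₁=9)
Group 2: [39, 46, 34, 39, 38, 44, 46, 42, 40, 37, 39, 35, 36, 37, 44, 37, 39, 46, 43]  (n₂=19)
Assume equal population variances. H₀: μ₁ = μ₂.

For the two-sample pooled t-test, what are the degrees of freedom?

degrees of freedom = 26

df = n₁ + n₂ − 2 = 9 + 19 − 2 = 26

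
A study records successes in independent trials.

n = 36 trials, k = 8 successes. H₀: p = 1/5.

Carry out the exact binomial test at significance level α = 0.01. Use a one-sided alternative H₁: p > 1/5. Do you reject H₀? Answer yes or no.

Exact binomial: n=36, k=8, p₀=1/5=0.2000
P(X≥8) from Σ C(n,i)·p₀^i·(1−p₀)^(n−i)
p-value (one-sided, H₁ greater) = 0.43397
At α=0.01: p ≥ α → fail to reject H₀

reject H₀: no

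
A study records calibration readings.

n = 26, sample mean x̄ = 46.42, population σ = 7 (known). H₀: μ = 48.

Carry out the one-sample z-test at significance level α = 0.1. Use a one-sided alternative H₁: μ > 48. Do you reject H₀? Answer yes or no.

SE = σ/√n = 7/√26 = 1.3728
z = (x̄−μ₀)/SE = (46.42−48)/1.3728 = -1.1509
p-value (one-sided, H₁ greater) = 0.87512
At α=0.1: p ≥ α → fail to reject H₀

reject H₀: no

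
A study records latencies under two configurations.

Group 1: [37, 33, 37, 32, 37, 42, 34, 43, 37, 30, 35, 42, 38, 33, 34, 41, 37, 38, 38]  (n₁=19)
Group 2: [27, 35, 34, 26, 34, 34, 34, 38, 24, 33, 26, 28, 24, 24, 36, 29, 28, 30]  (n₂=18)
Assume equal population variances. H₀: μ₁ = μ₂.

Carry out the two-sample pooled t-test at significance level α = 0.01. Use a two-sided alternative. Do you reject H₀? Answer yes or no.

reject H₀: yes

x̄₁=36.737, s₁=3.588, n₁=19
x̄₂=30.222, s₂=4.570, n₂=18
s_p² = [18·3.588² + 17·4.570²]/35 = 16.7656
SE = √(s_p²·(1/19+1/18)) = 1.3468
t = (36.737−30.222)/1.3468 = 4.8372
df = 35
p-value (two-sided) = 0.00003
At α=0.01: p < α → reject H₀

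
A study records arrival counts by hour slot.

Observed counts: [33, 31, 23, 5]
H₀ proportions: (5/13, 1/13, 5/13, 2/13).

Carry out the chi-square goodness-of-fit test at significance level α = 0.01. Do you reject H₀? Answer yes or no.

reject H₀: yes

n = 92; E_i = n·p_i = [35.38, 7.08, 35.38, 14.15]
χ² = (33−35.38)²/35.38 + (31−7.08)²/7.08 + (23−35.38)²/35.38 + (5−14.15)²/14.15 = 91.2859
df = 3
p-value (upper-tail) = 0.00000
At α=0.01: p < α → reject H₀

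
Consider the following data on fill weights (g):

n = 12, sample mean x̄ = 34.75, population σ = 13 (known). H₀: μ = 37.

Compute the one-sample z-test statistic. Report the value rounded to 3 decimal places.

test statistic = -0.600

SE = σ/√n = 13/√12 = 3.7528
z = (x̄−μ₀)/SE = (34.75−37)/3.7528 = -0.5996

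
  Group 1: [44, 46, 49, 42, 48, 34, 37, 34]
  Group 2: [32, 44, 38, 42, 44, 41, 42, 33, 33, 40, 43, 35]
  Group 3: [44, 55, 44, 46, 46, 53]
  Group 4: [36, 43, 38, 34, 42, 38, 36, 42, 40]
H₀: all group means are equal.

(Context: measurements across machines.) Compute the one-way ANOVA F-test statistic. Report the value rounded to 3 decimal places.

test statistic = 6.017

Group means [41.75, 38.92, 48.00, 38.78], grand mean 41.086
SSB = Σnᵢ(x̄ᵢ−x̄)² = 394.771; SSW = ΣΣ(x−x̄ᵢ)² = 677.972
MSB = 394.771/3 = 131.5902; MSW = 677.972/31 = 21.8701
F = MSB/MSW = 6.0169
df = (3, 31)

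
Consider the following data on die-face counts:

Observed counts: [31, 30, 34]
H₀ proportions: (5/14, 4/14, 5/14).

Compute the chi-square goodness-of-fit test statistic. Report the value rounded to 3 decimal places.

n = 95; E_i = n·p_i = [33.93, 27.14, 33.93]
χ² = (31−33.93)²/33.93 + (30−27.14)²/27.14 + (34−33.93)²/33.93 = 0.5537
df = 2

test statistic = 0.554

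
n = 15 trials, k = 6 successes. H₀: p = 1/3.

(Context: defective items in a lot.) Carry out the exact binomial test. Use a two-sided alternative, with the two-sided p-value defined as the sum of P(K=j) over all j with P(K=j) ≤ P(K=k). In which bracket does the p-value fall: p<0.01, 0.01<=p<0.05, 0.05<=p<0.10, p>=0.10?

Exact binomial: n=15, k=6, p₀=1/3=0.3333
P(X=j) = C(n,j)·p₀^j·(1−p₀)^(n−j); p = Σ P(X=j) over j with P(X=j) ≤ P(X=6)
p-value (two-sided) = 0.59087
→ bracket: p>=0.10

p-value bracket: p>=0.10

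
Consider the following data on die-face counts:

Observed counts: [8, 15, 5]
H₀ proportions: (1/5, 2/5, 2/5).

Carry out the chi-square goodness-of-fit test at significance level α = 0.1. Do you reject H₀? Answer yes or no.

n = 28; E_i = n·p_i = [5.60, 11.20, 11.20]
χ² = (8−5.60)²/5.60 + (15−11.20)²/11.20 + (5−11.20)²/11.20 = 5.7500
df = 2
p-value (upper-tail) = 0.05642
At α=0.1: p < α → reject H₀

reject H₀: yes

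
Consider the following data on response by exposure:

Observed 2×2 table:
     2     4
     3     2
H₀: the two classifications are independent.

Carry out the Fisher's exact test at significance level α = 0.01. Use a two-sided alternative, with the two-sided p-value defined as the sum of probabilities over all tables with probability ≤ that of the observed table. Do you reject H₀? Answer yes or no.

Margins: r₁=6, r₂=5, c₁=5, c₂=6, n=11
p_obs = C(6,2)·C(5,3)/C(11,5); sum pmf over tables with pmf ≤ p_obs
p-value (two-sided) = 0.56710
At α=0.01: p ≥ α → fail to reject H₀

reject H₀: no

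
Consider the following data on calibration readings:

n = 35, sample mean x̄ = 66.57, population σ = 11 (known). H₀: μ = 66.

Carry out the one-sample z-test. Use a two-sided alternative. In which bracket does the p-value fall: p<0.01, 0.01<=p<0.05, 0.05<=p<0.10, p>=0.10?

SE = σ/√n = 11/√35 = 1.8593
z = (x̄−μ₀)/SE = (66.57−66)/1.8593 = 0.3066
p-value (two-sided) = 0.75918
→ bracket: p>=0.10

p-value bracket: p>=0.10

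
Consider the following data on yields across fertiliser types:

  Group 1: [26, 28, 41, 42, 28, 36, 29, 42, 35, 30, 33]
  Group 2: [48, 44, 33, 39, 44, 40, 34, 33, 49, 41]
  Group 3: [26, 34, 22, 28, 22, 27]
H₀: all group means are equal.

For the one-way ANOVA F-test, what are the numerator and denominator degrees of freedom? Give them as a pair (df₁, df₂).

degrees of freedom = [2, 24]

k = 3 groups, N = 27 total
df = (k−1, N−k) = (3−1, 27−3) = (2, 24)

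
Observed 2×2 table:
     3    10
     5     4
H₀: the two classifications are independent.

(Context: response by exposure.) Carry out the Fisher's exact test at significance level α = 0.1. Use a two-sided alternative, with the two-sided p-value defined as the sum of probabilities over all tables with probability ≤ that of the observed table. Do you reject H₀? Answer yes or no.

reject H₀: no

Margins: r₁=13, r₂=9, c₁=8, c₂=14, n=22
p_obs = C(13,3)·C(9,5)/C(22,8); sum pmf over tables with pmf ≤ p_obs
p-value (two-sided) = 0.18700
At α=0.1: p ≥ α → fail to reject H₀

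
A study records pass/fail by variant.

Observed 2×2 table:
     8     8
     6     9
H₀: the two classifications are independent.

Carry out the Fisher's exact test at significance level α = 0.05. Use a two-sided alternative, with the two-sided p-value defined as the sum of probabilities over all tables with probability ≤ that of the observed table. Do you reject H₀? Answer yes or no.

Margins: r₁=16, r₂=15, c₁=14, c₂=17, n=31
p_obs = C(16,8)·C(15,6)/C(31,14); sum pmf over tables with pmf ≤ p_obs
p-value (two-sided) = 0.72239
At α=0.05: p ≥ α → fail to reject H₀

reject H₀: no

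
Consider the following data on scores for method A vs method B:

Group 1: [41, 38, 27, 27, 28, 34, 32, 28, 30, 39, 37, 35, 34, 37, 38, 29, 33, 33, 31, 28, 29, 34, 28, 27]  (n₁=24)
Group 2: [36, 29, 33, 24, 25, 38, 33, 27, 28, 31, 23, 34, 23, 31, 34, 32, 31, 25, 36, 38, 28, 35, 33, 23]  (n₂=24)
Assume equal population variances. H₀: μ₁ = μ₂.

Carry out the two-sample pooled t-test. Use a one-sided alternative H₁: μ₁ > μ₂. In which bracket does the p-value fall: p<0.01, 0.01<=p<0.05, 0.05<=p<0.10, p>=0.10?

p-value bracket: 0.05<=p<0.10

x̄₁=32.375, s₁=4.342, n₁=24
x̄₂=30.417, s₂=4.836, n₂=24
s_p² = [23·4.342² + 23·4.836²]/46 = 21.1187
SE = √(s_p²·(1/24+1/24)) = 1.3266
t = (32.375−30.417)/1.3266 = 1.4762
df = 46
p-value (one-sided, H₁ greater) = 0.07335
→ bracket: 0.05<=p<0.10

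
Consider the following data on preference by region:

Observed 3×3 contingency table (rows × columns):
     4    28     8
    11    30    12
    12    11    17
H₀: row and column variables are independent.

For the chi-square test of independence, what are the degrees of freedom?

df = (r−1)(c−1) = (3−1)·(3−1) = 4

degrees of freedom = 4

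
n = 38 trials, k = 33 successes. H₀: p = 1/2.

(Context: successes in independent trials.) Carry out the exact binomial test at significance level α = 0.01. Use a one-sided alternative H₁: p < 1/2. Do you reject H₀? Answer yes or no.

Exact binomial: n=38, k=33, p₀=1/2=0.5000
P(X≤33) from Σ C(n,i)·p₀^i·(1−p₀)^(n−i)
p-value (one-sided, H₁ less) = 1.00000
At α=0.01: p ≥ α → fail to reject H₀

reject H₀: no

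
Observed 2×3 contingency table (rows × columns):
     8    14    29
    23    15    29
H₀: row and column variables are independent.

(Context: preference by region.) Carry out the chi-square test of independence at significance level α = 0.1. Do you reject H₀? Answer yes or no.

reject H₀: yes

Row totals [51, 67], col totals [31, 29, 58], n=118
χ² = (8−13.40)²/13.40 + (14−12.53)²/12.53 + (29−25.07)²/25.07 + (23−17.60)²/17.60 + (15−16.47)²/16.47 + (29−32.93)²/32.93 = 5.2190
df = 2
p-value (upper-tail) = 0.07357
At α=0.1: p < α → reject H₀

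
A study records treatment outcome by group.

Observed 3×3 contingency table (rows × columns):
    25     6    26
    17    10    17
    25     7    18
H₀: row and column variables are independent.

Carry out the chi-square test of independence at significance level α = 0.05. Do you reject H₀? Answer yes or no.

reject H₀: no

Row totals [57, 44, 50], col totals [67, 23, 61], n=151
χ² = (25−25.29)²/25.29 + (6−8.68)²/8.68 + (26−23.03)²/23.03 + (17−19.52)²/19.52 + (10−6.70)²/6.70 + (17−17.77)²/17.77 + (25−22.19)²/22.19 + (7−7.62)²/7.62 + (18−20.20)²/20.20 = 3.8449
df = 4
p-value (upper-tail) = 0.42740
At α=0.05: p ≥ α → fail to reject H₀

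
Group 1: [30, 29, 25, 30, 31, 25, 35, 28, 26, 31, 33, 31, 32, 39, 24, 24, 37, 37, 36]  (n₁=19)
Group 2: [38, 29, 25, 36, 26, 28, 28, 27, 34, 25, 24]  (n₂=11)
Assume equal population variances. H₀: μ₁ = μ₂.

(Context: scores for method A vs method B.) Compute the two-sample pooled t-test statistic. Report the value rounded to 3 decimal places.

x̄₁=30.684, s₁=4.655, n₁=19
x̄₂=29.091, s₂=4.763, n₂=11
s_p² = [18·4.655² + 10·4.763²]/28 = 22.0362
SE = √(s_p²·(1/19+1/11)) = 1.7785
t = (30.684−29.091)/1.7785 = 0.8959
df = 28

test statistic = 0.896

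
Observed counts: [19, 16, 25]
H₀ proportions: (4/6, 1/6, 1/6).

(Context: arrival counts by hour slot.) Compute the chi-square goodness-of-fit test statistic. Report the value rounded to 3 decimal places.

n = 60; E_i = n·p_i = [40.00, 10.00, 10.00]
χ² = (19−40.00)²/40.00 + (16−10.00)²/10.00 + (25−10.00)²/10.00 = 37.1250
df = 2

test statistic = 37.125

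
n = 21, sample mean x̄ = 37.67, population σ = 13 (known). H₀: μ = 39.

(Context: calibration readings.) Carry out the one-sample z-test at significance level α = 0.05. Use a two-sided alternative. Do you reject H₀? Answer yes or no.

SE = σ/√n = 13/√21 = 2.8368
z = (x̄−μ₀)/SE = (37.67−39)/2.8368 = -0.4688
p-value (two-sided) = 0.63919
At α=0.05: p ≥ α → fail to reject H₀

reject H₀: no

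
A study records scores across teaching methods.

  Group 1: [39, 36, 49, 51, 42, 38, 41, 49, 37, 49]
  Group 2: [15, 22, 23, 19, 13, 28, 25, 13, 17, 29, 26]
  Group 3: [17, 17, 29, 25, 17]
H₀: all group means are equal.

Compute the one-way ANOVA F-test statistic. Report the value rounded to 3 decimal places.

Group means [43.10, 20.91, 21.00], grand mean 29.462
SSB = Σnᵢ(x̄ᵢ−x̄)² = 3022.652; SSW = ΣΣ(x−x̄ᵢ)² = 773.809
MSB = 3022.652/2 = 1511.3262; MSW = 773.809/23 = 33.6439
F = MSB/MSW = 44.9213
df = (2, 23)

test statistic = 44.921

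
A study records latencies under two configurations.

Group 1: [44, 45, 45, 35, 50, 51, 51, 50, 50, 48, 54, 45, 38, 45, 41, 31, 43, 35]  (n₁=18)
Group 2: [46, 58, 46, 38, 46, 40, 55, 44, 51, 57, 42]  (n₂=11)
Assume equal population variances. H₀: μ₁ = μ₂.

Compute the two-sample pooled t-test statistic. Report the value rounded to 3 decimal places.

test statistic = -1.212

x̄₁=44.500, s₁=6.410, n₁=18
x̄₂=47.545, s₂=6.817, n₂=11
s_p² = [17·6.410² + 10·6.817²]/27 = 43.0825
SE = √(s_p²·(1/18+1/11)) = 2.5120
t = (44.500−47.545)/2.5120 = -1.2124
df = 27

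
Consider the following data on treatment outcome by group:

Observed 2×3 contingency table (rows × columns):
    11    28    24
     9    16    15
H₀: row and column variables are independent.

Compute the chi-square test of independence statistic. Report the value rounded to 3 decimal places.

Row totals [63, 40], col totals [20, 44, 39], n=103
χ² = (11−12.23)²/12.23 + (28−26.91)²/26.91 + (24−23.85)²/23.85 + (9−7.77)²/7.77 + (16−17.09)²/17.09 + (15−15.15)²/15.15 = 0.4354
df = 2

test statistic = 0.435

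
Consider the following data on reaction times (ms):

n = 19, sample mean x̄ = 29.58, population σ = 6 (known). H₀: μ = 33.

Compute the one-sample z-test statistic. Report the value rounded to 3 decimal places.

test statistic = -2.485

SE = σ/√n = 6/√19 = 1.3765
z = (x̄−μ₀)/SE = (29.58−33)/1.3765 = -2.4846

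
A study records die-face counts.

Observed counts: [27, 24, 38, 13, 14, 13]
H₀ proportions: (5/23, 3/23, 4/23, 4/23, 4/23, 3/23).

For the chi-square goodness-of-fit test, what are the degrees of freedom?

degrees of freedom = 5

df = k − 1 = 6 − 1 = 5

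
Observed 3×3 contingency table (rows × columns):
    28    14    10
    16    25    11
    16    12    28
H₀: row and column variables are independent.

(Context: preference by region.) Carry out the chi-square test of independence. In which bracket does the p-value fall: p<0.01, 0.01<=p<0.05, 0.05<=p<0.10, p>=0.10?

p-value bracket: p<0.01

Row totals [52, 52, 56], col totals [60, 51, 49], n=160
χ² = (28−19.50)²/19.50 + (14−16.57)²/16.57 + (10−15.93)²/15.93 + (16−19.50)²/19.50 + (25−16.57)²/16.57 + (11−15.93)²/15.93 + (16−21.00)²/21.00 + (12−17.85)²/17.85 + (28−17.15)²/17.15 = 22.7153
df = 4
p-value (upper-tail) = 0.00014
→ bracket: p<0.01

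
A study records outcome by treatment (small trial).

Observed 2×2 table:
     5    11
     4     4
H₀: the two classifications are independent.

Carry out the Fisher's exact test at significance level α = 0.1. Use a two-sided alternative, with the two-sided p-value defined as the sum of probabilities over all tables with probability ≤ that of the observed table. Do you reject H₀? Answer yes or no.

Margins: r₁=16, r₂=8, c₁=9, c₂=15, n=24
p_obs = C(16,5)·C(8,4)/C(24,9); sum pmf over tables with pmf ≤ p_obs
p-value (two-sided) = 0.41203
At α=0.1: p ≥ α → fail to reject H₀

reject H₀: no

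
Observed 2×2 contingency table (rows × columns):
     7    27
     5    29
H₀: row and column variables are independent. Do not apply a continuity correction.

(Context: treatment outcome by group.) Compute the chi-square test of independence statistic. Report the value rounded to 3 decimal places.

Row totals [34, 34], col totals [12, 56], n=68
χ² = (7−6.00)²/6.00 + (27−28.00)²/28.00 + (5−6.00)²/6.00 + (29−28.00)²/28.00 = 0.4048
df = 1

test statistic = 0.405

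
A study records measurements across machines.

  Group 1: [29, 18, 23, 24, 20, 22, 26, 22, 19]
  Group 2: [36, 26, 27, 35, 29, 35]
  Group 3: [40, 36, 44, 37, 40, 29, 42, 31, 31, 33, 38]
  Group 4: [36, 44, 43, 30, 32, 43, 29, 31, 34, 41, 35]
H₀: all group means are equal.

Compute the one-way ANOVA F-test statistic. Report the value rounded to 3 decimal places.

test statistic = 17.635

Group means [22.56, 31.33, 36.45, 36.18], grand mean 32.162
SSB = Σnᵢ(x̄ᵢ−x̄)² = 1215.108; SSW = ΣΣ(x−x̄ᵢ)² = 757.919
MSB = 1215.108/3 = 405.0359; MSW = 757.919/33 = 22.9672
F = MSB/MSW = 17.6354
df = (3, 33)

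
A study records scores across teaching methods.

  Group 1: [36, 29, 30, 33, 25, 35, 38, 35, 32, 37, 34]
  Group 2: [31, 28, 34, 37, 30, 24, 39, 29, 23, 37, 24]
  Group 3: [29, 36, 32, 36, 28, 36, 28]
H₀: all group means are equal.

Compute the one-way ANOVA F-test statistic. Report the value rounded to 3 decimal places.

Group means [33.09, 30.55, 32.14], grand mean 31.897
SSB = Σnᵢ(x̄ᵢ−x̄)² = 36.196; SSW = ΣΣ(x−x̄ᵢ)² = 556.494
MSB = 36.196/2 = 18.0981; MSW = 556.494/26 = 21.4036
F = MSB/MSW = 0.8456
df = (2, 26)

test statistic = 0.846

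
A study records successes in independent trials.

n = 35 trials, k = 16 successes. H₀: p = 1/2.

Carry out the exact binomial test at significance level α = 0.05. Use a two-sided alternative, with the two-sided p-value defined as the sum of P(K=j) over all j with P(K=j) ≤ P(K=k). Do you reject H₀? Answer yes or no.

Exact binomial: n=35, k=16, p₀=1/2=0.5000
P(X=j) = C(n,j)·p₀^j·(1−p₀)^(n−j); p = Σ P(X=j) over j with P(X=j) ≤ P(X=16)
p-value (two-sided) = 0.73588
At α=0.05: p ≥ α → fail to reject H₀

reject H₀: no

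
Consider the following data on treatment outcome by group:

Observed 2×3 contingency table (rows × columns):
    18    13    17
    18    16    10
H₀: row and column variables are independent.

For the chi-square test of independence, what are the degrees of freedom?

df = (r−1)(c−1) = (2−1)·(3−1) = 2

degrees of freedom = 2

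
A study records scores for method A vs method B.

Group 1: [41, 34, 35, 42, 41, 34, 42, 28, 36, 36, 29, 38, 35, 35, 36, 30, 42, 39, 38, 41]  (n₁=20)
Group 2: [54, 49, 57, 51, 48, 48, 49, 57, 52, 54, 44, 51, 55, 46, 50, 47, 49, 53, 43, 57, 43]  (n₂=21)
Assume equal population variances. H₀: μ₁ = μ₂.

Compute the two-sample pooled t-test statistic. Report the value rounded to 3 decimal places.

x̄₁=36.600, s₁=4.309, n₁=20
x̄₂=50.333, s₂=4.397, n₂=21
s_p² = [19·4.309² + 20·4.397²]/39 = 18.9607
SE = √(s_p²·(1/20+1/21)) = 1.3605
t = (36.600−50.333)/1.3605 = -10.0944
df = 39

test statistic = -10.094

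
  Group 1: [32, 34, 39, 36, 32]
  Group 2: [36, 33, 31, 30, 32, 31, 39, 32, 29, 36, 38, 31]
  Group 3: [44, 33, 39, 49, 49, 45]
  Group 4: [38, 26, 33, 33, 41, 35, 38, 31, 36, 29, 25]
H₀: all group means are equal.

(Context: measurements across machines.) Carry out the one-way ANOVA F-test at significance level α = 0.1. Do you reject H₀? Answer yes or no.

reject H₀: yes

Group means [34.60, 33.17, 43.17, 33.18], grand mean 35.147
SSB = Σnᵢ(x̄ᵢ−x̄)² = 476.928; SSW = ΣΣ(x−x̄ᵢ)² = 605.336
MSB = 476.928/3 = 158.9761; MSW = 605.336/30 = 20.1779
F = MSB/MSW = 7.8787
df = (3, 30)
p-value (upper-tail) = 0.00051
At α=0.1: p < α → reject H₀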